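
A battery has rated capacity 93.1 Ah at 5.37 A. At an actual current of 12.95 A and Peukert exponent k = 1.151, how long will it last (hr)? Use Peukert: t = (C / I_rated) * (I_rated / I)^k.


t_rated = C / I_rated = 93.1 / 5.37 = 17.337 hr
(I_rated/I)^k = (0.41467)^1.151 = 0.36306
t = t_rated * (I_rated/I)^k = 17.337 * 0.36306 = 6.294 hr

6.294 hr


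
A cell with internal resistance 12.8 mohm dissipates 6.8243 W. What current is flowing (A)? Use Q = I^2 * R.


Convert: R = 12.8 mohm = 0.0128 ohm
I = sqrt(Q / R) = sqrt(6.8243 / 0.0128) = sqrt(533.15) = 23.09 A

23.09 A


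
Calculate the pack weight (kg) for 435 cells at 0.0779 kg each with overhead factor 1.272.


m_pack = n * m_cell * overhead = 435 * 0.0779 * 1.272 = 43.10 kg

43.10 kg


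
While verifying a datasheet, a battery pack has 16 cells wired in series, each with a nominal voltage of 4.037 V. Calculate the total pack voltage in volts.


V_pack = n * V_cell = 16 * 4.037 = 64.592 V

64.592 V


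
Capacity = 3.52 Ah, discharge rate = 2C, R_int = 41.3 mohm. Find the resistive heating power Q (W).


Convert: R = 41.3 mohm = 0.0413 ohm
Step 1: I = C_rate * capacity = 2 * 3.52 = 7.04 A
Step 2: Q = I^2 * R = 7.04^2 * 0.0413 = 49.562 * 0.0413 = 2.047 W

2.047 W


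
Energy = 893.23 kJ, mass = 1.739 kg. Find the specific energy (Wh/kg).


Convert: E = 893.23 kJ = 248.12 Wh
ED = E / m = 248.12 / 1.739 = 142.7 Wh/kg

142.7 Wh/kg


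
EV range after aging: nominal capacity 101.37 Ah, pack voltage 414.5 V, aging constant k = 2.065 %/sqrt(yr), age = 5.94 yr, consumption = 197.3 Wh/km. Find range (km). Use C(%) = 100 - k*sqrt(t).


Step 1: capacity retention = 100 - 2.065 * sqrt(5.94) = 100 - 2.065 * 2.4372 = 94.967%
Step 2: C_now = 101.37 * 94.967/100 = 96.268 Ah
Step 3: E_pack = V * C_now = 414.5 * 96.268 = 39903 Wh
Step 4: range = E_pack / consumption = 39903 / 197.3 = 202.2 km

202.2 km


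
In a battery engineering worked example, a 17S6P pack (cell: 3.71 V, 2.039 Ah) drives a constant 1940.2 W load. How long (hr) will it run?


Step 1: E_pack = Ns * V_cell * Np * C_cell = 17 * 3.71 * 6 * 2.039 = 771.6 Wh
Step 2: t = E_pack / P = 771.6 / 1940.2 = 0.3977 hr

0.3977 hr


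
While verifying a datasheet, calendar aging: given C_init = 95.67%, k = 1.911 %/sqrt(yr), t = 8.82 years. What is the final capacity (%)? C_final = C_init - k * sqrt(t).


sqrt(t) = sqrt(8.82) = 2.9698
C_final = 95.67 - 1.911 * 2.9698 = 89.99%

89.99%


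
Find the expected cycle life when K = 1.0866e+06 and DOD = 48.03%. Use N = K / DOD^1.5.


Step 1: DOD^1.5 = 48.03^1.5 = 332.87
Step 2: N = 1.0866e+06 / 332.87 = 3264 cycles

3264 cycles


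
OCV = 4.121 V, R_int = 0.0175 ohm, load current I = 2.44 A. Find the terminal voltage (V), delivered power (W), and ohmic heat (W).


Step 1: V_terminal = OCV - I*R = 4.121 - 2.44 * 0.0175 = 4.0783 V
Step 2: P_out = V_terminal * I = 4.0783 * 2.44 = 9.951 W
Step 3: Q = I^2 * R = 2.44^2 * 0.0175 = 0.1042 W

V=4.0783 V, P=9.951 W, Q=0.1042 W


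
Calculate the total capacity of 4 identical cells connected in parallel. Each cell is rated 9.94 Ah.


Parallel capacities add: 4 * 9.94 Ah = 39.76 Ah

39.76 Ah


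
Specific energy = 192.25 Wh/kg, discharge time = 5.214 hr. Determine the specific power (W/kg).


P_specific = E / t = 192.25 / 5.214 = 36.87 W/kg

36.87 W/kg


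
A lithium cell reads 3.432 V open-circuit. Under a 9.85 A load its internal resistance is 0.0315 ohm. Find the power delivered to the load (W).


Step 1: V_terminal = OCV - I*R = 3.432 - 9.85 * 0.0315 = 3.1217 V
Step 2: P_out = V_terminal * I = 3.1217 * 9.85 = 30.75 W

30.75 W


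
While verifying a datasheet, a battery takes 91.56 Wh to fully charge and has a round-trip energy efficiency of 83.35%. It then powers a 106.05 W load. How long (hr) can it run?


Step 1: E_discharge = eta/100 * E_charge = 83.35/100 * 91.56 = 76.315 Wh
Step 2: t = E_discharge / P = 76.315 / 106.05 = 0.7196 hr

0.7196 hr


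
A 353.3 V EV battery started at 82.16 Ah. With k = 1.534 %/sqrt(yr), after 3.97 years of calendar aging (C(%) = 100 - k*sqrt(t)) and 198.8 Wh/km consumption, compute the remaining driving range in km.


Step 1: capacity retention = 100 - 1.534 * sqrt(3.97) = 100 - 1.534 * 1.9925 = 96.944%
Step 2: C_now = 82.16 * 96.944/100 = 79.649 Ah
Step 3: E_pack = V * C_now = 353.3 * 79.649 = 28140 Wh
Step 4: range = E_pack / consumption = 28140 / 198.8 = 141.5 km

141.5 km


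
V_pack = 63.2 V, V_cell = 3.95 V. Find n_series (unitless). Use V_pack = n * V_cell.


n = V_pack / V_cell = 63.2 / 3.95 = 16

16


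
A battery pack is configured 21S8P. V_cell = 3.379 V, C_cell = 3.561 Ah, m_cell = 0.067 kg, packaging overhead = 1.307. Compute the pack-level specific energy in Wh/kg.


Step 1: V_pack = 21 * 3.379 = 70.959 V
Step 2: C_pack = 8 * 3.561 = 28.488 Ah
Step 3: E_pack = V_pack * C_pack = 70.959 * 28.488 = 2021.5 Wh
Step 4: m_pack = 21 * 8 * 0.067 * 1.307 = 14.712 kg
Step 5: ED = E_pack / m_pack = 2021.5 / 14.712 = 137.4 Wh/kg

137.4 Wh/kg


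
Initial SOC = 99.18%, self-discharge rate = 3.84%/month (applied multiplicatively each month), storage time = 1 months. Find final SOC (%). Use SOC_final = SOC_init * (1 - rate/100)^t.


decay = (1 - 3.84/100)^1 = 0.9616
SOC_final = 99.18 * 0.9616 = 95.37%

95.37%


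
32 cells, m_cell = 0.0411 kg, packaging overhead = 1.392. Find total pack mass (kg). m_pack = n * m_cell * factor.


m_pack = n * m_cell * overhead = 32 * 0.0411 * 1.392 = 1.831 kg

1.831 kg


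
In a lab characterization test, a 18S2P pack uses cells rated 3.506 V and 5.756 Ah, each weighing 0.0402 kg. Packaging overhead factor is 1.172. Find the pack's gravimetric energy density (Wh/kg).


Step 1: V_pack = 18 * 3.506 = 63.108 V
Step 2: C_pack = 2 * 5.756 = 11.512 Ah
Step 3: E_pack = V_pack * C_pack = 63.108 * 11.512 = 726.5 Wh
Step 4: m_pack = 18 * 2 * 0.0402 * 1.172 = 1.6961 kg
Step 5: ED = E_pack / m_pack = 726.5 / 1.6961 = 428.3 Wh/kg

428.3 Wh/kg


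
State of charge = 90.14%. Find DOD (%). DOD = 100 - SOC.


DOD = 100 - SOC = 100 - 90.14 = 9.86%

9.86%


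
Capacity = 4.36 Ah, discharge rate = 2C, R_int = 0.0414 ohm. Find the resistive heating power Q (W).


Step 1: I = C_rate * capacity = 2 * 4.36 = 8.72 A
Step 2: Q = I^2 * R = 8.72^2 * 0.0414 = 76.038 * 0.0414 = 3.148 W

3.148 W


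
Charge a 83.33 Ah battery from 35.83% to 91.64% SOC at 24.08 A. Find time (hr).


Step 1: dSOC = 91.64% - 35.83% = 55.81%
Step 2: delta_Ah = 83.33 * 55.81 / 100 = 46.506 Ah
Step 3: t = 46.506 / 24.08 = 1.931 hr

1.931 hr


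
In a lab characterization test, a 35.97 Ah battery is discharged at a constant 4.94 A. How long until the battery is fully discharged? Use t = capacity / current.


Runtime = 35.97 Ah / 4.94 A = 7.281 hr

7.281 hr


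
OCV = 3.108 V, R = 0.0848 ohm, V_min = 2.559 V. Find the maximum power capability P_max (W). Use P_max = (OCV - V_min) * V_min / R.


dV = OCV - V_min = 0.549 V (so I_max = dV / R)
P_max = dV * V_min / R = 0.549 * 2.559 / 0.0848 = 16.57 W

16.57 W


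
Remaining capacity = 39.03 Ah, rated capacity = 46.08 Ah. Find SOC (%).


SOC = (remaining / total) * 100 = (39.03 / 46.08) * 100 = 84.70%

84.70%


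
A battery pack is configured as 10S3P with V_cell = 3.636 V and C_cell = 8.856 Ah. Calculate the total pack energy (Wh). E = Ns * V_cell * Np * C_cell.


V_pack = 10 * 3.636 = 36.36 V
C_pack = 3 * 8.856 = 26.568 Ah
E = V_pack * C_pack = 36.36 * 26.568 = 966.0 Wh

966.0 Wh


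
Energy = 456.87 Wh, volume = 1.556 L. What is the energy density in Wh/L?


ED = E / V = 456.87 / 1.556 = 293.6 Wh/L

293.6 Wh/L


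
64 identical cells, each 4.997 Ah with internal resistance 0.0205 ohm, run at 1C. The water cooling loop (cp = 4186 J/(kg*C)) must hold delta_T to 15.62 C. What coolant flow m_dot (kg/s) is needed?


Step 1: I = 1 * 4.997 = 4.997 A
Step 2: Q_cell = I^2 * R = 4.997^2 * 0.0205 = 0.51189 W
Step 3: Q_total = 64 * 0.51189 = 32.761 W
Step 4: m_dot = Q_total / (cp * dT) = 32.761 / (4186 * 15.62) = 5.010e-04 kg/s

5.010e-04 kg/s


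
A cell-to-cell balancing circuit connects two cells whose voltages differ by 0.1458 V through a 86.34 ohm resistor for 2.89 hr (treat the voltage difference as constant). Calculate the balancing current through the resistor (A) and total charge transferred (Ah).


I_bal = dV / R = 0.1458 / 86.34 = 0.0016887 A
Q = I_bal * t = 0.0016887 * 2.89 = 0.004880 Ah

I=0.0016887 A, Q=0.004880 Ah


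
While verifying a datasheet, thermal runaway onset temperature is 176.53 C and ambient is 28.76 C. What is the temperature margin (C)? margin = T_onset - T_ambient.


margin = T_onset - T_ambient = 176.53 - 28.76 = 147.77 C

147.77 C


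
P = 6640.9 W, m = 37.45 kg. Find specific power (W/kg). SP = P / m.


Specific power = 6640.9 W / 37.45 kg = 177.3 W/kg

177.3 W/kg


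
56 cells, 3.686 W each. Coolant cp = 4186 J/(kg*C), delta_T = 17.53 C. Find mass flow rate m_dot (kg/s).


Step 1: Total heat Q = 56 * 3.686 W = 206.42 W
Step 2: denom = cp * dT = 4186 * 17.53 = 73381
Step 3: m_dot = 206.42 / 73381 = 0.002813 kg/s

0.002813 kg/s


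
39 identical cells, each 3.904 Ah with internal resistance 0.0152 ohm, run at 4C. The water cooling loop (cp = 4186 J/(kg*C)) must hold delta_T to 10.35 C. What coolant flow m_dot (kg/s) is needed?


Step 1: I = 4 * 3.904 = 15.616 A
Step 2: Q_cell = I^2 * R = 15.616^2 * 0.0152 = 3.7067 W
Step 3: Q_total = 39 * 3.7067 = 144.56 W
Step 4: m_dot = Q_total / (cp * dT) = 144.56 / (4186 * 10.35) = 0.003337 kg/s

0.003337 kg/s


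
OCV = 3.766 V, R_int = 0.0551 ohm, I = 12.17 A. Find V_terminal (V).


V = OCV - I*R = 3.766 - 12.17 * 0.0551 = 3.095 V

3.095 V


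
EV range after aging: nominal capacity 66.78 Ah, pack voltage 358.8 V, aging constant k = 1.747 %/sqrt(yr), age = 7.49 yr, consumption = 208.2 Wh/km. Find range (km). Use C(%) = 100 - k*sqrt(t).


Step 1: capacity retention = 100 - 1.747 * sqrt(7.49) = 100 - 1.747 * 2.7368 = 95.219%
Step 2: C_now = 66.78 * 95.219/100 = 63.587 Ah
Step 3: E_pack = V * C_now = 358.8 * 63.587 = 22815 Wh
Step 4: range = E_pack / consumption = 22815 / 208.2 = 109.6 km

109.6 km


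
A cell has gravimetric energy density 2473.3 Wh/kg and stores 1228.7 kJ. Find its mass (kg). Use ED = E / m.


Convert: E = 1228.7 kJ = 341.31 Wh
m = E / ED = 341.31 / 2473.3 = 0.1380 kg

0.1380 kg


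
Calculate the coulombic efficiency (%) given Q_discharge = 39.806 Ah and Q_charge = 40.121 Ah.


eta_c = Q_dis / Q_chg * 100 = 39.806 / 40.121 * 100 = 99.21%

99.21%


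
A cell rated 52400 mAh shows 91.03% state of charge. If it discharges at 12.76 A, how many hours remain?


Convert: C_total = 52400 mAh = 52.4 Ah
Step 1: remaining = SOC/100 * C_total = 91.03/100 * 52.4 = 47.7 Ah
Step 2: t = remaining / I = 47.7 / 12.76 = 3.738 hr

3.738 hr


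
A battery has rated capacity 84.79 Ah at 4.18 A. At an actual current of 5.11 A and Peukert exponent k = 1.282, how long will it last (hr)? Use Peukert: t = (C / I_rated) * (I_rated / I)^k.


t_rated = C / I_rated = 84.79 / 4.18 = 20.285 hr
(I_rated/I)^k = (0.818)^1.282 = 0.77295
t = t_rated * (I_rated/I)^k = 20.285 * 0.77295 = 15.68 hr

15.68 hr


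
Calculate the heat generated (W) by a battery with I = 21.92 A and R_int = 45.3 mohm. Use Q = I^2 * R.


Convert: R = 45.3 mohm = 0.0453 ohm
Q = I^2 * R = 21.92^2 * 0.0453 = 21.77 W

21.77 W


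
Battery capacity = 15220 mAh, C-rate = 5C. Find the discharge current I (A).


Convert: capacity = 15220 mAh = 15.22 Ah
At 5C: I = 5 * 15.22 Ah = 76.1 A

76.1 A


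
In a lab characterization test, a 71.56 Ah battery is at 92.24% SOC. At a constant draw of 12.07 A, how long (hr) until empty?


Step 1: remaining = SOC/100 * C_total = 92.24/100 * 71.56 = 66.007 Ah
Step 2: t = remaining / I = 66.007 / 12.07 = 5.469 hr

5.469 hr


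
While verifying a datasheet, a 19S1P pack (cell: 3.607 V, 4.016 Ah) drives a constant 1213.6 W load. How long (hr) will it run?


Step 1: E_pack = Ns * V_cell * Np * C_cell = 19 * 3.607 * 1 * 4.016 = 275.23 Wh
Step 2: t = E_pack / P = 275.23 / 1213.6 = 0.2268 hr

0.2268 hr


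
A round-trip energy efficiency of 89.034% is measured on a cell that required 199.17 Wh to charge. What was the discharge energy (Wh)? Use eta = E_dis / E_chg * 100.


E_dis = eta/100 * E_chg = 89.034/100 * 199.17 = 177.3 Wh

177.3 Wh


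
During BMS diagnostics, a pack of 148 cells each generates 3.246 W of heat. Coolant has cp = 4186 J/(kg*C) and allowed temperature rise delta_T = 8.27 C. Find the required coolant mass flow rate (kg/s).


Step 1: Total heat Q = 148 * 3.246 W = 480.41 W
Step 2: denom = cp * dT = 4186 * 8.27 = 34618
Step 3: m_dot = 480.41 / 34618 = 0.01388 kg/s

0.01388 kg/s


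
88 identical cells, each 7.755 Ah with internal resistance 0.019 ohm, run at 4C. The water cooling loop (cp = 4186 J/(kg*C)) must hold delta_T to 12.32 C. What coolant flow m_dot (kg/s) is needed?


Step 1: I = 4 * 7.755 = 31.02 A
Step 2: Q_cell = I^2 * R = 31.02^2 * 0.019 = 18.283 W
Step 3: Q_total = 88 * 18.283 = 1608.9 W
Step 4: m_dot = Q_total / (cp * dT) = 1608.9 / (4186 * 12.32) = 0.03120 kg/s

0.03120 kg/s


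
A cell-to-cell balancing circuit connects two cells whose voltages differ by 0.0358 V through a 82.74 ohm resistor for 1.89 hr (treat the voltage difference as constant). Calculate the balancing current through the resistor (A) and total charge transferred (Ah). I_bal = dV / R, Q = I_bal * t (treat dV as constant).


I_bal = dV / R = 0.0358 / 82.74 = 4.3268e-04 A
Q = I_bal * t = 4.3268e-04 * 1.89 = 8.178e-04 Ah

I=4.3268e-04 A, Q=8.178e-04 Ah


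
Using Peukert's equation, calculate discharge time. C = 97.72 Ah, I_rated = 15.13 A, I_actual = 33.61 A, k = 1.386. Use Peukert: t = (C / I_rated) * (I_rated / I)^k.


Step 1: t_rated = C / I_rated = 97.72 / 15.13 = 6.4587 hr
Step 2: ratio = 15.13 / 33.61 = 0.45016
Step 3: ratio^k = 0.45016^1.386 = 0.3308
Step 4: t = t_rated * ratio^k = 6.4587 * 0.3308 = 2.137 hr

2.137 hr


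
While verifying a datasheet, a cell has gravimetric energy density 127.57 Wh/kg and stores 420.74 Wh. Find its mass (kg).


m = E / ED = 420.74 / 127.57 = 3.298 kg

3.298 kg


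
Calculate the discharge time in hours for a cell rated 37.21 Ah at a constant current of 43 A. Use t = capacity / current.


Runtime = 37.21 Ah / 43 A = 0.8653 hr

0.8653 hr


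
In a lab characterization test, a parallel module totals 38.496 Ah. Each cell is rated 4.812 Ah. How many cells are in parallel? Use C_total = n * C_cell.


n = C_total / C_cell = 38.496 / 4.812 = 8

8


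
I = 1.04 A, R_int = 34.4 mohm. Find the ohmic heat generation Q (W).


Convert: R = 34.4 mohm = 0.0344 ohm
I^2 = 1.0816
Q = 1.0816 * 0.0344 = 0.03721 W

0.03721 W


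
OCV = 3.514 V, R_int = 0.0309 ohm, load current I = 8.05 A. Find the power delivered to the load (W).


Step 1: V_terminal = OCV - I*R = 3.514 - 8.05 * 0.0309 = 3.2653 V
Step 2: P_out = V_terminal * I = 3.2653 * 8.05 = 26.29 W

26.29 W


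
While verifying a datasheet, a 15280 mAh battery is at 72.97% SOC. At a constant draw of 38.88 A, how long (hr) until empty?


Convert: C_total = 15280 mAh = 15.28 Ah
Step 1: remaining = SOC/100 * C_total = 72.97/100 * 15.28 = 11.15 Ah
Step 2: t = remaining / I = 11.15 / 38.88 = 0.2868 hr

0.2868 hr


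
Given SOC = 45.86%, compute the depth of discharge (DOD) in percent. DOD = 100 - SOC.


DOD = 100 - SOC = 100 - 45.86 = 54.14%

54.14%


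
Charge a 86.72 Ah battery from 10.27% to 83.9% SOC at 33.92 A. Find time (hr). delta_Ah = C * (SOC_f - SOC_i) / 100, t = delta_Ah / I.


delta_Ah = 86.72 * (83.9 - 10.27) / 100 = 63.852 Ah
t = delta_Ah / I = 63.852 / 33.92 = 1.882 hr

1.882 hr


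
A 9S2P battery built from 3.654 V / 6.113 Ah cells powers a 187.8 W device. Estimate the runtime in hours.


Step 1: E_pack = Ns * V_cell * Np * C_cell = 9 * 3.654 * 2 * 6.113 = 402.06 Wh
Step 2: t = E_pack / P = 402.06 / 187.8 = 2.141 hr

2.141 hr


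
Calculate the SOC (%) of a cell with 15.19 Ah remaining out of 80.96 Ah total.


SOC = (remaining / total) * 100 = (15.19 / 80.96) * 100 = 18.76%

18.76%


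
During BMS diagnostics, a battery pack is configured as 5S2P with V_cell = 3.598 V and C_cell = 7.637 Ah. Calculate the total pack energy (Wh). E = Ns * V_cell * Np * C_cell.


E = Ns * Vcell * Np * Ccell = 5 * 3.598 * 2 * 7.637 = 274.8 Wh

274.8 Wh


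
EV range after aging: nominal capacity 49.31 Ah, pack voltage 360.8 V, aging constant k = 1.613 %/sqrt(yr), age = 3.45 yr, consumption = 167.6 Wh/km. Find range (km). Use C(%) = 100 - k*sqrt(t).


Step 1: capacity retention = 100 - 1.613 * sqrt(3.45) = 100 - 1.613 * 1.8574 = 97.004%
Step 2: C_now = 49.31 * 97.004/100 = 47.833 Ah
Step 3: E_pack = V * C_now = 360.8 * 47.833 = 17258 Wh
Step 4: range = E_pack / consumption = 17258 / 167.6 = 103.0 km

103.0 km


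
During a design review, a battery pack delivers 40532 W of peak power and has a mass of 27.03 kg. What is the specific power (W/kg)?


Specific power = 40532 W / 27.03 kg = 1500 W/kg

1500 W/kg


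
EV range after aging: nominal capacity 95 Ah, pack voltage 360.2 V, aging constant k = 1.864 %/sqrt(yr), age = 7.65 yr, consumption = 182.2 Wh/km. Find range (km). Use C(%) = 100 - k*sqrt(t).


Step 1: capacity retention = 100 - 1.864 * sqrt(7.65) = 100 - 1.864 * 2.7659 = 94.844%
Step 2: C_now = 95 * 94.844/100 = 90.102 Ah
Step 3: E_pack = V * C_now = 360.2 * 90.102 = 32455 Wh
Step 4: range = E_pack / consumption = 32455 / 182.2 = 178.1 km

178.1 km


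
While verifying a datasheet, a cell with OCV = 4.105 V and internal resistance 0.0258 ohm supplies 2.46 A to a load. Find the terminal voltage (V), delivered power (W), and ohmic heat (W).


Step 1: V_terminal = OCV - I*R = 4.105 - 2.46 * 0.0258 = 4.0415 V
Step 2: P_out = V_terminal * I = 4.0415 * 2.46 = 9.942 W
Step 3: Q = I^2 * R = 2.46^2 * 0.0258 = 0.1561 W

V=4.0415 V, P=9.942 W, Q=0.1561 W


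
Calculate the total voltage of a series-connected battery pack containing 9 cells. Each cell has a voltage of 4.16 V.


With 9 cells in series at 4.16 V each, V_pack = 37.44 V

37.44 V


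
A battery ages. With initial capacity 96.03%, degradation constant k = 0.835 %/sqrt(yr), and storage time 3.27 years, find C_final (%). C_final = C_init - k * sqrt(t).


sqrt(t) = sqrt(3.27) = 1.8083
C_final = 96.03 - 0.835 * 1.8083 = 94.52%

94.52%


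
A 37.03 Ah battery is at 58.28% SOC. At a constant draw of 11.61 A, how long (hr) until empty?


Step 1: remaining = SOC/100 * C_total = 58.28/100 * 37.03 = 21.581 Ah
Step 2: t = remaining / I = 21.581 / 11.61 = 1.859 hr

1.859 hr


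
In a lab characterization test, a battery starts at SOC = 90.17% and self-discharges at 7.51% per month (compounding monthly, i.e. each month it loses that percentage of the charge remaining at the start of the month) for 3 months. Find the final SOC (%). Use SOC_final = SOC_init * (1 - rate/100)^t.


Monthly retention factor = 1 - 7.51/100 = 0.9249
Over 3 months: factor^3 = 0.7912
SOC_final = 90.17 * 0.7912 = 71.34%

71.34%


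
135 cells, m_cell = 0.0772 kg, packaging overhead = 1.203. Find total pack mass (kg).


m_pack = n * m_cell * overhead = 135 * 0.0772 * 1.203 = 12.54 kg

12.54 kg


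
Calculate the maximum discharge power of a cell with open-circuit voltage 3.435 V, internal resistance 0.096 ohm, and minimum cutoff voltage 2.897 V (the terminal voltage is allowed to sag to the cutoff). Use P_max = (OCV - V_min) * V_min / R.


dV = OCV - V_min = 0.538 V (so I_max = dV / R)
P_max = dV * V_min / R = 0.538 * 2.897 / 0.096 = 16.24 W

16.24 W


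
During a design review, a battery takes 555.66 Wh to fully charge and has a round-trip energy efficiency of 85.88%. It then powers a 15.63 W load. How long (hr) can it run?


Step 1: E_discharge = eta/100 * E_charge = 85.88/100 * 555.66 = 477.2 Wh
Step 2: t = E_discharge / P = 477.2 / 15.63 = 30.53 hr

30.53 hr


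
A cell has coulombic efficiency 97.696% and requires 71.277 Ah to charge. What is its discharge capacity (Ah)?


Q_dis = eta/100 * Q_chg = 97.696/100 * 71.277 = 69.63 Ah

69.63 Ah


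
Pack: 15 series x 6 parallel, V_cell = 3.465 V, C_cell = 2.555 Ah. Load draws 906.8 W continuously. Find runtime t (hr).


Step 1: E_pack = Ns * V_cell * Np * C_cell = 15 * 3.465 * 6 * 2.555 = 796.78 Wh
Step 2: t = E_pack / P = 796.78 / 906.8 = 0.8787 hr

0.8787 hr


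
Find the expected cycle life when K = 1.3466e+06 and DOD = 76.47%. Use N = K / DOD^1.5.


DOD^1.5 = 668.71
N = K / DOD^1.5 = 1.3466e+06 / 668.71 = 2014

2014 cycles


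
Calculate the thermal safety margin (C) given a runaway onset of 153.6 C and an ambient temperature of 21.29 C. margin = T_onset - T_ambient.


Safety margin = 153.6 C - 21.29 C = 132.31 C

132.31 C


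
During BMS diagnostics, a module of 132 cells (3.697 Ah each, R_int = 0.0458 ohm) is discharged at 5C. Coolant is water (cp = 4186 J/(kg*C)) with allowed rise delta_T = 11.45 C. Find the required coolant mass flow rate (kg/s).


Step 1: I = 5 * 3.697 = 18.485 A
Step 2: Q_cell = I^2 * R = 18.485^2 * 0.0458 = 15.65 W
Step 3: Q_total = 132 * 15.65 = 2065.8 W
Step 4: m_dot = Q_total / (cp * dT) = 2065.8 / (4186 * 11.45) = 0.04310 kg/s

0.04310 kg/s


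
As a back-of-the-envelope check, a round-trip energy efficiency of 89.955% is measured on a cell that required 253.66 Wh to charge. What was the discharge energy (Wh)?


E_dis = eta/100 * E_chg = 89.955/100 * 253.66 = 228.2 Wh

228.2 Wh


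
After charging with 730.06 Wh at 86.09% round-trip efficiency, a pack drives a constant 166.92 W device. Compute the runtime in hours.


Step 1: E_discharge = eta/100 * E_charge = 86.09/100 * 730.06 = 628.51 Wh
Step 2: t = E_discharge / P = 628.51 / 166.92 = 3.765 hr

3.765 hr


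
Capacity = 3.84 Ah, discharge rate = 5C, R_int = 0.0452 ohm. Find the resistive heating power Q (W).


Step 1: I = C_rate * capacity = 5 * 3.84 = 19.2 A
Step 2: Q = I^2 * R = 19.2^2 * 0.0452 = 368.64 * 0.0452 = 16.66 W

16.66 W


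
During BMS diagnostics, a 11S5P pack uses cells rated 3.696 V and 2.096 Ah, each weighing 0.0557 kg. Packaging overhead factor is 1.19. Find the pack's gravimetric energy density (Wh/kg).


Step 1: V_pack = 11 * 3.696 = 40.656 V
Step 2: C_pack = 5 * 2.096 = 10.48 Ah
Step 3: E_pack = V_pack * C_pack = 40.656 * 10.48 = 426.07 Wh
Step 4: m_pack = 11 * 5 * 0.0557 * 1.19 = 3.6456 kg
Step 5: ED = E_pack / m_pack = 426.07 / 3.6456 = 116.9 Wh/kg

116.9 Wh/kg


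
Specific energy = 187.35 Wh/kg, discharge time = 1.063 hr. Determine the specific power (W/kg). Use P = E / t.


Specific power = 187.35 Wh/kg / 1.063 hr = 176.2 W/kg

176.2 W/kg


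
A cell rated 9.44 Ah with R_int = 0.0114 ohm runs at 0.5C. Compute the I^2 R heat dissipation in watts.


Step 1: I = C_rate * capacity = 0.5 * 9.44 = 4.72 A
Step 2: Q = I^2 * R = 4.72^2 * 0.0114 = 22.278 * 0.0114 = 0.2540 W

0.2540 W


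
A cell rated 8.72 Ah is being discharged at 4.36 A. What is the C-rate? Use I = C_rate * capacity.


C_rate = I / capacity = 4.36 / 8.72 = 0.5C

0.5C


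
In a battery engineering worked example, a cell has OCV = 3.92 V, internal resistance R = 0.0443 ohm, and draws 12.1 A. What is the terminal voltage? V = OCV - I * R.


IR drop = 12.1 * 0.0443 = 0.53603 V
V = 3.92 - 0.53603 = 3.384 V

3.384 V


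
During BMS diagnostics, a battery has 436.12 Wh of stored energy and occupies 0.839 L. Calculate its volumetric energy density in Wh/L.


Volumetric ED = 436.12 Wh / 0.839 L = 519.8 Wh/L

519.8 Wh/L


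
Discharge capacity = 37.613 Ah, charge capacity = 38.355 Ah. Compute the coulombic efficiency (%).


eta_c = Q_dis / Q_chg * 100 = 37.613 / 38.355 * 100 = 98.07%

98.07%


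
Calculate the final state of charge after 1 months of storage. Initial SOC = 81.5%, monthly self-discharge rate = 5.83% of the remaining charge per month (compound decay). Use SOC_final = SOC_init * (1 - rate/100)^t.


decay = (1 - 5.83/100)^1 = 0.9417
SOC_final = 81.5 * 0.9417 = 76.75%

76.75%


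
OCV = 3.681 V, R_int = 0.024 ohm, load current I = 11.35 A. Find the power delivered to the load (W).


Step 1: V_terminal = OCV - I*R = 3.681 - 11.35 * 0.024 = 3.4086 V
Step 2: P_out = V_terminal * I = 3.4086 * 11.35 = 38.69 W

38.69 W


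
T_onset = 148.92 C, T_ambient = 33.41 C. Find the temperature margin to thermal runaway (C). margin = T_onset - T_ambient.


margin = T_onset - T_ambient = 148.92 - 33.41 = 115.51 C

115.51 C


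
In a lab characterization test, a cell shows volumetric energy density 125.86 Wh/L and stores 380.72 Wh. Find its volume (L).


V = E / ED = 380.72 / 125.86 = 3.025 L

3.025 L


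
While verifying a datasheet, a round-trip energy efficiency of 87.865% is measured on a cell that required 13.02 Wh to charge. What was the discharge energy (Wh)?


E_dis = eta/100 * E_chg = 87.865/100 * 13.02 = 11.44 Wh

11.44 Wh


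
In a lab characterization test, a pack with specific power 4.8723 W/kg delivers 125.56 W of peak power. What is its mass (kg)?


m = P / SP = 125.56 / 4.8723 = 25.77 kg

25.77 kg


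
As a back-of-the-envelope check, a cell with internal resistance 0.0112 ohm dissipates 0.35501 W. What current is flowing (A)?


I = sqrt(Q / R) = sqrt(0.35501 / 0.0112) = sqrt(31.697) = 5.630 A

5.630 A


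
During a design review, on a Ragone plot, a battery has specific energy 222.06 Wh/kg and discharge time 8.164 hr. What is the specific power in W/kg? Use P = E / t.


P_specific = E / t = 222.06 / 8.164 = 27.20 W/kg

27.20 W/kg


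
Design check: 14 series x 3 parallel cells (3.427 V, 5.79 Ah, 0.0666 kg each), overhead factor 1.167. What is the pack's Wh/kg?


Step 1: V_pack = 14 * 3.427 = 47.978 V
Step 2: C_pack = 3 * 5.79 = 17.37 Ah
Step 3: E_pack = V_pack * C_pack = 47.978 * 17.37 = 833.38 Wh
Step 4: m_pack = 14 * 3 * 0.0666 * 1.167 = 3.2643 kg
Step 5: ED = E_pack / m_pack = 833.38 / 3.2643 = 255.3 Wh/kg

255.3 Wh/kg


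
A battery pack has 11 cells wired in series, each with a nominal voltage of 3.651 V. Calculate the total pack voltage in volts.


V_pack = n * V_cell = 11 * 3.651 = 40.161 V

40.161 V


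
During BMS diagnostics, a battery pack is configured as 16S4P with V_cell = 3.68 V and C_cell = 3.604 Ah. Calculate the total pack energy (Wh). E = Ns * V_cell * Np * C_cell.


E = Ns * Vcell * Np * Ccell = 16 * 3.68 * 4 * 3.604 = 848.8 Wh

848.8 Wh


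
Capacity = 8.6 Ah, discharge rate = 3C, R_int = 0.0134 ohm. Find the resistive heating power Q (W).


Step 1: I = C_rate * capacity = 3 * 8.6 = 25.8 A
Step 2: Q = I^2 * R = 25.8^2 * 0.0134 = 665.64 * 0.0134 = 8.920 W

8.920 W


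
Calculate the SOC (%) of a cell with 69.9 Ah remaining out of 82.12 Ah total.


SOC = (remaining / total) * 100 = (69.9 / 82.12) * 100 = 85.12%

85.12%


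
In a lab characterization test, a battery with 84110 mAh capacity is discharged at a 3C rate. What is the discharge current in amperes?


Convert: capacity = 84110 mAh = 84.11 Ah
At 3C: I = 3 * 84.11 Ah = 252.33 A

252.33 A


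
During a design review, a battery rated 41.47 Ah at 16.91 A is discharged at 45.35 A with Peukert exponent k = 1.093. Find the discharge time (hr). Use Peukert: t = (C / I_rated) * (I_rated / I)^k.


t_rated = C / I_rated = 41.47 / 16.91 = 2.4524 hr
(I_rated/I)^k = (0.37288)^1.093 = 0.34019
t = t_rated * (I_rated/I)^k = 2.4524 * 0.34019 = 0.8343 hr

0.8343 hr


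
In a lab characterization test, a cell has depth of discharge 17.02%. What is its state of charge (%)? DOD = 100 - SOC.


SOC = 100 - DOD = 100 - 17.02 = 82.98%

82.98%


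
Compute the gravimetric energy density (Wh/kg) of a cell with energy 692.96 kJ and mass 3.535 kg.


Convert: E = 692.96 kJ = 192.49 Wh
ED = E / m = 192.49 / 3.535 = 54.45 Wh/kg

54.45 Wh/kg


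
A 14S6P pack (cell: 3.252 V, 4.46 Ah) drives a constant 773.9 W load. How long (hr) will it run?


Step 1: E_pack = Ns * V_cell * Np * C_cell = 14 * 3.252 * 6 * 4.46 = 1218.3 Wh
Step 2: t = E_pack / P = 1218.3 / 773.9 = 1.574 hr

1.574 hr


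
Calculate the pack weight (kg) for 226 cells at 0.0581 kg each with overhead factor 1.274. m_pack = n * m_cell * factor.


m_pack = n * m_cell * overhead = 226 * 0.0581 * 1.274 = 16.73 kg

16.73 kg


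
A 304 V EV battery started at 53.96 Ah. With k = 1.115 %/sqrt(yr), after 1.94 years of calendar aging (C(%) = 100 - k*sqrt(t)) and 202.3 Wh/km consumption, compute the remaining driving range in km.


Step 1: capacity retention = 100 - 1.115 * sqrt(1.94) = 100 - 1.115 * 1.3928 = 98.447%
Step 2: C_now = 53.96 * 98.447/100 = 53.122 Ah
Step 3: E_pack = V * C_now = 304 * 53.122 = 16149 Wh
Step 4: range = E_pack / consumption = 16149 / 202.3 = 79.83 km

79.83 km


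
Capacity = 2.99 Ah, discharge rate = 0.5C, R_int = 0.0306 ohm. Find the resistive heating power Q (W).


Step 1: I = C_rate * capacity = 0.5 * 2.99 = 1.495 A
Step 2: Q = I^2 * R = 1.495^2 * 0.0306 = 2.235 * 0.0306 = 0.06839 W

0.06839 W


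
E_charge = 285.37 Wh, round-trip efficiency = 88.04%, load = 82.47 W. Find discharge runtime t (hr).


Step 1: E_discharge = eta/100 * E_charge = 88.04/100 * 285.37 = 251.24 Wh
Step 2: t = E_discharge / P = 251.24 / 82.47 = 3.046 hr

3.046 hr


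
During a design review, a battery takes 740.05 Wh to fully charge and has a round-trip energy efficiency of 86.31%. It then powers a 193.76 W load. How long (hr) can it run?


Step 1: E_discharge = eta/100 * E_charge = 86.31/100 * 740.05 = 638.74 Wh
Step 2: t = E_discharge / P = 638.74 / 193.76 = 3.297 hr

3.297 hr


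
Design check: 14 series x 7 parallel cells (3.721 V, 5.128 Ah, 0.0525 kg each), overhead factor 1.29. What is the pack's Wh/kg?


Step 1: V_pack = 14 * 3.721 = 52.094 V
Step 2: C_pack = 7 * 5.128 = 35.896 Ah
Step 3: E_pack = V_pack * C_pack = 52.094 * 35.896 = 1870 Wh
Step 4: m_pack = 14 * 7 * 0.0525 * 1.29 = 6.6371 kg
Step 5: ED = E_pack / m_pack = 1870 / 6.6371 = 281.7 Wh/kg

281.7 Wh/kg


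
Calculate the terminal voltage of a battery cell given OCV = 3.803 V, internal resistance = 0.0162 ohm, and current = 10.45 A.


IR drop = 10.45 * 0.0162 = 0.16929 V
V = 3.803 - 0.16929 = 3.634 V

3.634 V


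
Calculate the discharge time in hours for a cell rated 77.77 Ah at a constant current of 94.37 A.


t = capacity / current = 77.77 / 94.37 = 0.8241 hr

0.8241 hr


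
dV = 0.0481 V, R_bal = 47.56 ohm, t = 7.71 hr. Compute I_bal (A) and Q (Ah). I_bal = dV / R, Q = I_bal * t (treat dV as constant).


First, Ohm's law: I_bal = 0.0481 V / 47.56 ohm = 0.0010114 A
Then Q = I * t = 0.0010114 A * 7.71 hr = 0.007798 Ah

I=0.0010114 A, Q=0.007798 Ah


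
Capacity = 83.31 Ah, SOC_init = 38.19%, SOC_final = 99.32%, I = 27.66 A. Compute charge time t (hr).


Step 1: dSOC = 99.32% - 38.19% = 61.13%
Step 2: delta_Ah = 83.31 * 61.13 / 100 = 50.927 Ah
Step 3: t = 50.927 / 27.66 = 1.841 hr

1.841 hr


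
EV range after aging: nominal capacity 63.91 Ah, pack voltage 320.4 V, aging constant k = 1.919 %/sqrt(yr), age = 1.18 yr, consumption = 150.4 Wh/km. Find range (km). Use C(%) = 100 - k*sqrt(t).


Step 1: capacity retention = 100 - 1.919 * sqrt(1.18) = 100 - 1.919 * 1.0863 = 97.915%
Step 2: C_now = 63.91 * 97.915/100 = 62.577 Ah
Step 3: E_pack = V * C_now = 320.4 * 62.577 = 20050 Wh
Step 4: range = E_pack / consumption = 20050 / 150.4 = 133.3 km

133.3 km


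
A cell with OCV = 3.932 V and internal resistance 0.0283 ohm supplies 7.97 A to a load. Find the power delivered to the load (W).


Step 1: V_terminal = OCV - I*R = 3.932 - 7.97 * 0.0283 = 3.7064 V
Step 2: P_out = V_terminal * I = 3.7064 * 7.97 = 29.54 W

29.54 W


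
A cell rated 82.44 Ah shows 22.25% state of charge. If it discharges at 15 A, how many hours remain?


Step 1: remaining = SOC/100 * C_total = 22.25/100 * 82.44 = 18.343 Ah
Step 2: t = remaining / I = 18.343 / 15 = 1.223 hr

1.223 hr


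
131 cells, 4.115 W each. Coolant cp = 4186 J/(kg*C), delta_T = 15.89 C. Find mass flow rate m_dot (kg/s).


Q_total = 131 * 4.115 = 539.07 W
m_dot = Q_total / (cp * dT) = 539.07 / (4186 * 15.89) = 0.008104 kg/s

0.008104 kg/s


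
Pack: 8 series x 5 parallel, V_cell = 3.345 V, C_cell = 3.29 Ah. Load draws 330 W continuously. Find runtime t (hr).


Step 1: E_pack = Ns * V_cell * Np * C_cell = 8 * 3.345 * 5 * 3.29 = 440.2 Wh
Step 2: t = E_pack / P = 440.2 / 330 = 1.334 hr

1.334 hr


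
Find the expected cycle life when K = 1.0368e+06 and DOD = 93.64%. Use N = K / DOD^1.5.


Step 1: DOD^1.5 = 93.64^1.5 = 906.13
Step 2: N = 1.0368e+06 / 906.13 = 1144 cycles

1144 cycles


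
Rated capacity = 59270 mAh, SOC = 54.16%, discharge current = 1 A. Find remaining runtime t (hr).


Convert: C_total = 59270 mAh = 59.27 Ah
Step 1: remaining = SOC/100 * C_total = 54.16/100 * 59.27 = 32.101 Ah
Step 2: t = remaining / I = 32.101 / 1 = 32.10 hr

32.10 hr


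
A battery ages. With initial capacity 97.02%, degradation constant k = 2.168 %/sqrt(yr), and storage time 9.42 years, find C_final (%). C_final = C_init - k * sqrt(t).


sqrt(t) = sqrt(9.42) = 3.0692
C_final = 97.02 - 2.168 * 3.0692 = 90.37%

90.37%


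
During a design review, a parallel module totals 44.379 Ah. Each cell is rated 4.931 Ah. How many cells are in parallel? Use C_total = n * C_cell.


n = C_total / C_cell = 44.379 / 4.931 = 9

9


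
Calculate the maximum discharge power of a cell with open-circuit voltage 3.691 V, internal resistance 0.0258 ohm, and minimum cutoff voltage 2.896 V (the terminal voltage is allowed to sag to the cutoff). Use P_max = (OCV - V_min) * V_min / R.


P_max = (OCV - V_min) * V_min / R = (3.691 - 2.896) * 2.896 / 0.0258 = 0.795 * 2.896 / 0.0258 = 89.24 W

89.24 W


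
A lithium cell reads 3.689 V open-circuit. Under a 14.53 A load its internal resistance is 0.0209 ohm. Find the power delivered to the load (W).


Step 1: V_terminal = OCV - I*R = 3.689 - 14.53 * 0.0209 = 3.3853 V
Step 2: P_out = V_terminal * I = 3.3853 * 14.53 = 49.19 W

49.19 W


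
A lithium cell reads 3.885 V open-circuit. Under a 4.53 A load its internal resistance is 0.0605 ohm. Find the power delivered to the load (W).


Step 1: V_terminal = OCV - I*R = 3.885 - 4.53 * 0.0605 = 3.6109 V
Step 2: P_out = V_terminal * I = 3.6109 * 4.53 = 16.36 W

16.36 W


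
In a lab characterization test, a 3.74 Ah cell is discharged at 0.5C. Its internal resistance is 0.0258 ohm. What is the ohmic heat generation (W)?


Step 1: I = C_rate * capacity = 0.5 * 3.74 = 1.87 A
Step 2: Q = I^2 * R = 1.87^2 * 0.0258 = 3.4969 * 0.0258 = 0.09022 W

0.09022 W


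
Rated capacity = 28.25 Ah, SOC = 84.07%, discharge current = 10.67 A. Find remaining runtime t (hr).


Step 1: remaining = SOC/100 * C_total = 84.07/100 * 28.25 = 23.75 Ah
Step 2: t = remaining / I = 23.75 / 10.67 = 2.226 hr

2.226 hr


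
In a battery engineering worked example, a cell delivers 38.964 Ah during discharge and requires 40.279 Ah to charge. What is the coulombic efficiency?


eta_c = Q_dis / Q_chg * 100 = 38.964 / 40.279 * 100 = 96.74%

96.74%


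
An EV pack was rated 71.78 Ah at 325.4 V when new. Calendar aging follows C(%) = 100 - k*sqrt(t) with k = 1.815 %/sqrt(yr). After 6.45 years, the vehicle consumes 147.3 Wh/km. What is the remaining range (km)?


Step 1: capacity retention = 100 - 1.815 * sqrt(6.45) = 100 - 1.815 * 2.5397 = 95.39%
Step 2: C_now = 71.78 * 95.39/100 = 68.471 Ah
Step 3: E_pack = V * C_now = 325.4 * 68.471 = 22280 Wh
Step 4: range = E_pack / consumption = 22280 / 147.3 = 151.3 km

151.3 km


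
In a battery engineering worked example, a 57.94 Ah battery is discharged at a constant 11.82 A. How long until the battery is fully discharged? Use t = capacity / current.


Runtime = 57.94 Ah / 11.82 A = 4.902 hr

4.902 hr


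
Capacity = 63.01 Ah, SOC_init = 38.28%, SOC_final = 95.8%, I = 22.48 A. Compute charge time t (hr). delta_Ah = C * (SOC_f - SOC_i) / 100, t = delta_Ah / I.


Step 1: dSOC = 95.8% - 38.28% = 57.52%
Step 2: delta_Ah = 63.01 * 57.52 / 100 = 36.243 Ah
Step 3: t = 36.243 / 22.48 = 1.612 hr

1.612 hr


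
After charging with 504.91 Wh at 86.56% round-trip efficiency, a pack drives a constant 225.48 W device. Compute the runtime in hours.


Step 1: E_discharge = eta/100 * E_charge = 86.56/100 * 504.91 = 437.05 Wh
Step 2: t = E_discharge / P = 437.05 / 225.48 = 1.938 hr

1.938 hr


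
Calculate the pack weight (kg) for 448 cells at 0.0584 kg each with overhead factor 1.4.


Cell mass sum = 448 * 0.0584 = 26.163 kg
With overhead 1.4: m_pack = 26.163 * 1.4 = 36.63 kg

36.63 kg


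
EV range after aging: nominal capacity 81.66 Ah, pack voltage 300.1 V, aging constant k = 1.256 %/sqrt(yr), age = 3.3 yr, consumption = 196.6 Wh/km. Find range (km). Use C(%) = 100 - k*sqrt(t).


Step 1: capacity retention = 100 - 1.256 * sqrt(3.3) = 100 - 1.256 * 1.8166 = 97.718%
Step 2: C_now = 81.66 * 97.718/100 = 79.797 Ah
Step 3: E_pack = V * C_now = 300.1 * 79.797 = 23947 Wh
Step 4: range = E_pack / consumption = 23947 / 196.6 = 121.8 km

121.8 km


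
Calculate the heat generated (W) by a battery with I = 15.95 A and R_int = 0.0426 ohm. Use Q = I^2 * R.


I^2 = 254.4
Q = 254.4 * 0.0426 = 10.84 W

10.84 W


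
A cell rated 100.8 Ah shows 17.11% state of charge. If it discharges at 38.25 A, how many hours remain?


Step 1: remaining = SOC/100 * C_total = 17.11/100 * 100.8 = 17.247 Ah
Step 2: t = remaining / I = 17.247 / 38.25 = 0.4509 hr

0.4509 hr


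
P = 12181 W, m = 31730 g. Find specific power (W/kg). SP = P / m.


Convert: m = 31730 g = 31.73 kg
Specific power = 12181 W / 31.73 kg = 383.9 W/kg

383.9 W/kg


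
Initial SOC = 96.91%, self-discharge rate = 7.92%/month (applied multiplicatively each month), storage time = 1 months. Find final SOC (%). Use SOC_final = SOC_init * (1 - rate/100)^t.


decay = (1 - 7.92/100)^1 = 0.9208
SOC_final = 96.91 * 0.9208 = 89.23%

89.23%


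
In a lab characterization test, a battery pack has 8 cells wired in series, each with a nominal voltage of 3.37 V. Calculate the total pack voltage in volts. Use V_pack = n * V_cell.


Series voltages add: 8 * 3.37 V = 26.96 V

26.96 V


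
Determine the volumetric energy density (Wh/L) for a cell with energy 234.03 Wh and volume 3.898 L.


ED = E / V = 234.03 / 3.898 = 60.04 Wh/L

60.04 Wh/L


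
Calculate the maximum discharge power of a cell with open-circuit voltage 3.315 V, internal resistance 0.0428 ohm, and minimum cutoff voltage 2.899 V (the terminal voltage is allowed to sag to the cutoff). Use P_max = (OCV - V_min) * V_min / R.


P_max = (OCV - V_min) * V_min / R = (3.315 - 2.899) * 2.899 / 0.0428 = 0.416 * 2.899 / 0.0428 = 28.18 W

28.18 W


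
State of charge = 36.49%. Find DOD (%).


Complement of SOC: DOD = 100% - 36.49% = 63.51%

63.51%


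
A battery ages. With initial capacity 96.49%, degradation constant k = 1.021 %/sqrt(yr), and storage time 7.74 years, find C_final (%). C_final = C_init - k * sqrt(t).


Step 1: sqrt(7.74 yr) = 2.7821
Step 2: drop = 1.021 * 2.7821 = 2.8405
Step 3: C_final = 96.49 - 2.8405 = 93.65%

93.65%


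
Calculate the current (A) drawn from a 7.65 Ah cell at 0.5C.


I = C_rate * capacity = 0.5 * 7.65 = 3.825 A

3.825 A


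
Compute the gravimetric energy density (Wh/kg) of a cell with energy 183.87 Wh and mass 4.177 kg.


ED = E / m = 183.87 / 4.177 = 44.02 Wh/kg

44.02 Wh/kg


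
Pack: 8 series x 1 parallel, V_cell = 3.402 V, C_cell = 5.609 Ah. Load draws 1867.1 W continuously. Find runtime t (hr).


Step 1: E_pack = Ns * V_cell * Np * C_cell = 8 * 3.402 * 1 * 5.609 = 152.65 Wh
Step 2: t = E_pack / P = 152.65 / 1867.1 = 0.08176 hr

0.08176 hr


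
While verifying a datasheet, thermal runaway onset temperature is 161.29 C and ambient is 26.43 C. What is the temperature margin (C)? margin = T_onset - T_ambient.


margin = T_onset - T_ambient = 161.29 - 26.43 = 134.86 C

134.86 C
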